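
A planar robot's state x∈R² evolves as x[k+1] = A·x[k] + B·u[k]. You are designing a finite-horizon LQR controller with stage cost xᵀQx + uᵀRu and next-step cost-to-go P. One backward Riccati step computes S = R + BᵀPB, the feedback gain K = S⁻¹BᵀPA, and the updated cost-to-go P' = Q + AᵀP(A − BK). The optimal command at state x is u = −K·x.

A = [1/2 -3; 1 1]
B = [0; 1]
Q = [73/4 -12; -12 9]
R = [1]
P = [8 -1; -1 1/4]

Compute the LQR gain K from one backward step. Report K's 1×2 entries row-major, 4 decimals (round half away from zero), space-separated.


-0.2000 2.6000

BᵀP = [-1.0000 0.2500]
S = R + BᵀPB = [1] + [0.2500] = [1.2500]
BᵀPA = [-0.2500 3.2500]
K = S⁻¹·BᵀPA = [-0.2000 2.6000]
A−BK = [0.5000 -3.0000; 1.2000 -1.6000]
AᵀP(A−BK) = [1.2000 -8.6000; -8.6000 69.8000]
P' = Q + AᵀP(A−BK) = [19.4500 -20.6000; -20.6000 78.8000]
tr(P') = 98.2500


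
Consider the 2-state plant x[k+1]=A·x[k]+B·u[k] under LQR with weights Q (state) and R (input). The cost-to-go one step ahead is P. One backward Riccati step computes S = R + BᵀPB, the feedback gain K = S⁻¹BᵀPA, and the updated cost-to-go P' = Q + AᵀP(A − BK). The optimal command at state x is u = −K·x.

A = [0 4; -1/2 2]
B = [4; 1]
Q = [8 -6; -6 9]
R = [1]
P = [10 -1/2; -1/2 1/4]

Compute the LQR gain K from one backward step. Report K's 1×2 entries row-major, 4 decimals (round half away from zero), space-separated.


0.0056 0.9825

BᵀP = [39.5000 -1.7500]
S = R + BᵀPB = [1] + [156.2500] = [157.2500]
BᵀPA = [0.8750 154.5000]
K = S⁻¹·BᵀPA = [0.0056 0.9825]
A−BK = [-0.0223 0.0700; -0.5056 1.0175]
AᵀP(A−BK) = [0.0576 -0.1097; -0.1097 1.2019]
P' = Q + AᵀP(A−BK) = [8.0576 -6.1097; -6.1097 10.2019]
tr(P') = 18.2595


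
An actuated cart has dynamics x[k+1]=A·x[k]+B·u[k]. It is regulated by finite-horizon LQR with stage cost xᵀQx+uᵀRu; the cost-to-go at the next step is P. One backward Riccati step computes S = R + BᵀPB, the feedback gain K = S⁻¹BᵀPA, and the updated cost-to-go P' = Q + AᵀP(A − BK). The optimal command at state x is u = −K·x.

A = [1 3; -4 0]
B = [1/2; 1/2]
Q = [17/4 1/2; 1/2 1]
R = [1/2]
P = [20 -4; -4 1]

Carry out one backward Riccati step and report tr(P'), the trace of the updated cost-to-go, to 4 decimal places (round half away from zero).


47.3833

BᵀP = [8.0000 -1.5000]
S = R + BᵀPB = [1/2] + [3.2500] = [3.7500]
BᵀPA = [14.0000 24.0000]
K = S⁻¹·BᵀPA = [3.7333 6.4000]
A−BK = [-0.8667 -0.2000; -5.8667 -3.2000]
AᵀP(A−BK) = [15.7333 18.4000; 18.4000 26.4000]
P' = Q + AᵀP(A−BK) = [19.9833 18.9000; 18.9000 27.4000]
tr(P') = 47.3833


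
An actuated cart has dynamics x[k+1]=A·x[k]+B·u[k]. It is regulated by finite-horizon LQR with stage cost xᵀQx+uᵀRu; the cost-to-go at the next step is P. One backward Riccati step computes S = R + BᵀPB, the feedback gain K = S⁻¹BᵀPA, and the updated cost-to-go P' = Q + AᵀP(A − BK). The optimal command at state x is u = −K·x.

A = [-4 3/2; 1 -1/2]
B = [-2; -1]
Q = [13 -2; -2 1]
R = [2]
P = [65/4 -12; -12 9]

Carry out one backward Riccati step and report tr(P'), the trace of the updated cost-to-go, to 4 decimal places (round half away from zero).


BᵀP = [-20.5000 15.0000]
S = R + BᵀPB = [2] + [26.0000] = [28.0000]
BᵀPA = [97.0000 -38.2500]
K = S⁻¹·BᵀPA = [3.4643 -1.3661]
A−BK = [2.9286 -1.2321; 4.4643 -1.8661]
AᵀP(A−BK) = [28.9643 -11.4911; -11.4911 4.5603]
P' = Q + AᵀP(A−BK) = [41.9643 -13.4911; -13.4911 5.5603]
tr(P') = 47.5246

47.5246


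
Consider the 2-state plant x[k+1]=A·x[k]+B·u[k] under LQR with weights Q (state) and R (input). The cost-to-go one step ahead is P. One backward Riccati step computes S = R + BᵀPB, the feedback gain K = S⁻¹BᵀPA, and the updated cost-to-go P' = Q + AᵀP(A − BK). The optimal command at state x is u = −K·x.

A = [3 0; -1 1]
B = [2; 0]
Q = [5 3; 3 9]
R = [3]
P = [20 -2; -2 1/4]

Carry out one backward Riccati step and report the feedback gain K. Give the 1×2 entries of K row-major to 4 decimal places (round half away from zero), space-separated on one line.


BᵀP = [40.0000 -4.0000]
S = R + BᵀPB = [3] + [80.0000] = [83.0000]
BᵀPA = [124.0000 -4.0000]
K = S⁻¹·BᵀPA = [1.4940 -0.0482]
A−BK = [0.0120 0.0964; -1.0000 1.0000]
AᵀP(A−BK) = [6.9970 -0.2741; -0.2741 0.0572]
P' = Q + AᵀP(A−BK) = [11.9970 2.7259; 2.7259 9.0572]
tr(P') = 21.0542

1.4940 -0.0482


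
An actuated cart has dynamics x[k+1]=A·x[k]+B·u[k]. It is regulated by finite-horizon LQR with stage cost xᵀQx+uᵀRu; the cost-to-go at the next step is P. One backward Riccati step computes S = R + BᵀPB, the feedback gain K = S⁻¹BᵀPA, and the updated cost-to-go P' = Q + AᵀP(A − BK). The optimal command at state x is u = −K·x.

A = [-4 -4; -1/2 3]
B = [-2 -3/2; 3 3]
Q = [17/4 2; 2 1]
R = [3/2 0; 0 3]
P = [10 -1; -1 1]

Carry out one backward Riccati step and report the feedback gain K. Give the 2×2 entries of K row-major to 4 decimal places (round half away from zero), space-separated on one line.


1.6411 1.5726 -0.2640 0.1760

BᵀP = [-23.0000 5.0000; -18.0000 4.5000]
S = R + BᵀPB = [3/2 0; 0 3] + [61.0000 49.5000; 49.5000 40.5000] = [62.5000 49.5000; 49.5000 43.5000]
BᵀPA = [89.5000 107.0000; 69.7500 85.5000]
K = S⁻¹·BᵀPA = [1.6411 1.5726; -0.2640 0.1760]
A−BK = [-1.1138 -0.5908; -4.6313 -2.2458]
AᵀP(A−BK) = [27.7867 15.4756; 15.4756 9.6830]
P' = Q + AᵀP(A−BK) = [32.0367 17.4756; 17.4756 10.6830]
tr(P') = 42.7196


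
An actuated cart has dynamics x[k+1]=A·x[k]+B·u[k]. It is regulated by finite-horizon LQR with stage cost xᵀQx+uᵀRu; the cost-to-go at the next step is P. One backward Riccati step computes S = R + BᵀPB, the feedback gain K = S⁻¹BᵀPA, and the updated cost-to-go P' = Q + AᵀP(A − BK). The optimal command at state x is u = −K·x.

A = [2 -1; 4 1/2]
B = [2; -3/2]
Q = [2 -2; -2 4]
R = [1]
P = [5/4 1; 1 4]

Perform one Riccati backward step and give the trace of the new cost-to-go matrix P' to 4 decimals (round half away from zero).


BᵀP = [1.0000 -4.0000]
S = R + BᵀPB = [1] + [8.0000] = [9.0000]
BᵀPA = [-14.0000 -3.0000]
K = S⁻¹·BᵀPA = [-1.5556 -0.3333]
A−BK = [5.1111 -0.3333; 1.6667 0.0000]
AᵀP(A−BK) = [63.2222 -2.1667; -2.1667 0.2500]
P' = Q + AᵀP(A−BK) = [65.2222 -4.1667; -4.1667 4.2500]
tr(P') = 69.4722

69.4722


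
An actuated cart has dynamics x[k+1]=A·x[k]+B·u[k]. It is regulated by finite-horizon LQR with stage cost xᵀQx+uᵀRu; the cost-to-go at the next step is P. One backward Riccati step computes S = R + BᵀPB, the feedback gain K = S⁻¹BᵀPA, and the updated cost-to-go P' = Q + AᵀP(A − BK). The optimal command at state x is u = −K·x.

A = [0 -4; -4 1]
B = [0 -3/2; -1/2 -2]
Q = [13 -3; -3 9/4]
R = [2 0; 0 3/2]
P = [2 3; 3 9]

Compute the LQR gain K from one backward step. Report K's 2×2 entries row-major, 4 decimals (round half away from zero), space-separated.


0.5255 -0.4818 1.4015 0.3153

BᵀP = [-1.5000 -4.5000; -9.0000 -22.5000]
S = R + BᵀPB = [2 0; 0 3/2] + [2.2500 11.2500; 11.2500 58.5000] = [4.2500 11.2500; 11.2500 60.0000]
BᵀPA = [18.0000 1.5000; 90.0000 13.5000]
K = S⁻¹·BᵀPA = [0.5255 -0.4818; 1.4015 0.3153]
A−BK = [2.1022 -3.5270; -0.9343 1.3898]
AᵀP(A−BK) = [8.4088 -7.7080; -7.7080 13.4657]
P' = Q + AᵀP(A−BK) = [21.4088 -10.7080; -10.7080 15.7157]
tr(P') = 37.1245


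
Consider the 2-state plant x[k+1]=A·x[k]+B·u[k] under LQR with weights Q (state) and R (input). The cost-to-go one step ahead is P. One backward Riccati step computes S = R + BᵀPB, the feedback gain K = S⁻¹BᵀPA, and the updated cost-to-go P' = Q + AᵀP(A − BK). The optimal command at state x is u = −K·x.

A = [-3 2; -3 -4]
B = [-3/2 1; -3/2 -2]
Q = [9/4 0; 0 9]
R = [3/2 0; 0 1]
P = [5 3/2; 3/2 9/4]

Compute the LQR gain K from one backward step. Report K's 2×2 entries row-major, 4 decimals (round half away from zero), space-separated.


1.8766 0.0137 0.0206 1.7755

BᵀP = [-9.7500 -5.6250; 2.0000 -3.0000]
S = R + BᵀPB = [3/2 0; 0 1] + [23.0625 1.5000; 1.5000 8.0000] = [24.5625 1.5000; 1.5000 9.0000]
BᵀPA = [46.1250 3.0000; 3.0000 16.0000]
K = S⁻¹·BᵀPA = [1.8766 0.0137; 0.0206 1.7755]
A−BK = [-0.2057 0.2451; -0.1440 -0.4284]
AᵀP(A−BK) = [5.6298 0.0411; 0.0411 3.5510]
P' = Q + AᵀP(A−BK) = [7.8798 0.0411; 0.0411 12.5510]
tr(P') = 20.4308


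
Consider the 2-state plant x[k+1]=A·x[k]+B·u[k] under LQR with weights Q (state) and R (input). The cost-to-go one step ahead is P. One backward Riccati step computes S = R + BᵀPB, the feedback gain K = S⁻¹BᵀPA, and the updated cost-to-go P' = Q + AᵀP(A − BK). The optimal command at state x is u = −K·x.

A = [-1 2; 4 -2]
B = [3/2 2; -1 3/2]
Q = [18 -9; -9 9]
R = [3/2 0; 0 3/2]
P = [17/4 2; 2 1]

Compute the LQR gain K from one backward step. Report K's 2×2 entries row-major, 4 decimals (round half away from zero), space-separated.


-0.0770 0.2408 0.3482 0.2800

BᵀP = [4.3750 2.0000; 11.5000 5.5000]
S = R + BᵀPB = [3/2 0; 0 3/2] + [4.5625 11.7500; 11.7500 31.2500] = [6.0625 11.7500; 11.7500 32.7500]
BᵀPA = [3.6250 4.7500; 10.5000 12.0000]
K = S⁻¹·BᵀPA = [-0.0770 0.2408; 0.3482 0.2800]
A−BK = [-1.5810 1.0788; 3.4007 -2.1793]
AᵀP(A−BK) = [0.8726 -0.3131; -0.3131 0.4960]
P' = Q + AᵀP(A−BK) = [18.8726 -9.3131; -9.3131 9.4960]
tr(P') = 28.3686


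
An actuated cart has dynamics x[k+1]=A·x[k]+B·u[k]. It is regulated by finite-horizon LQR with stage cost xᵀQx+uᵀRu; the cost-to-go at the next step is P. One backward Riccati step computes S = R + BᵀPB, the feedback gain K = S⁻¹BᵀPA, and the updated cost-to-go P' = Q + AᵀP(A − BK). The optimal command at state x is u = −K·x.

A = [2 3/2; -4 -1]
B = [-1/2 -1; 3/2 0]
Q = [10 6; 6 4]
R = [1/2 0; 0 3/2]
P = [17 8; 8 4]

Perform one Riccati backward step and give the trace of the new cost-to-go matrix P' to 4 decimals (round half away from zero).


17.7298

BᵀP = [3.5000 2.0000; -17.0000 -8.0000]
S = R + BᵀPB = [1/2 0; 0 3/2] + [1.2500 -3.5000; -3.5000 17.0000] = [1.7500 -3.5000; -3.5000 18.5000]
BᵀPA = [-1.0000 3.2500; -2.0000 -17.5000]
K = S⁻¹·BᵀPA = [-1.2671 -0.0559; -0.3478 -0.9565]
A−BK = [1.0186 0.5155; -2.0994 -0.9161]
AᵀP(A−BK) = [2.0373 1.0311; 1.0311 1.6925]
P' = Q + AᵀP(A−BK) = [12.0373 7.0311; 7.0311 5.6925]
tr(P') = 17.7298


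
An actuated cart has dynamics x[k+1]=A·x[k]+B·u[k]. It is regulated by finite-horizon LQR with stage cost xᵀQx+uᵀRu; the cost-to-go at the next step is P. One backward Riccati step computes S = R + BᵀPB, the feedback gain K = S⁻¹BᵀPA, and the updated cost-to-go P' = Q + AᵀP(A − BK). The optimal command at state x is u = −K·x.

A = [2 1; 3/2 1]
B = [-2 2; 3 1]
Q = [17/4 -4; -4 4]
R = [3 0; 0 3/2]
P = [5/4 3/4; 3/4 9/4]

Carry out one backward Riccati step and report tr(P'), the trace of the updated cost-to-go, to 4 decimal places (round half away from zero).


BᵀP = [-0.2500 5.2500; 3.2500 3.7500]
S = R + BᵀPB = [3 0; 0 3/2] + [16.2500 4.7500; 4.7500 10.2500] = [19.2500 4.7500; 4.7500 11.7500]
BᵀPA = [7.3750 5.0000; 12.1250 7.0000]
K = S⁻¹·BᵀPA = [0.1427 0.1252; 0.9742 0.5451]
A−BK = [0.3370 0.1602; 0.0976 0.0792]
AᵀP(A−BK) = [1.6975 0.9669; 0.9669 0.5580]
P' = Q + AᵀP(A−BK) = [5.9475 -3.0331; -3.0331 4.5580]
tr(P') = 10.5055

10.5055


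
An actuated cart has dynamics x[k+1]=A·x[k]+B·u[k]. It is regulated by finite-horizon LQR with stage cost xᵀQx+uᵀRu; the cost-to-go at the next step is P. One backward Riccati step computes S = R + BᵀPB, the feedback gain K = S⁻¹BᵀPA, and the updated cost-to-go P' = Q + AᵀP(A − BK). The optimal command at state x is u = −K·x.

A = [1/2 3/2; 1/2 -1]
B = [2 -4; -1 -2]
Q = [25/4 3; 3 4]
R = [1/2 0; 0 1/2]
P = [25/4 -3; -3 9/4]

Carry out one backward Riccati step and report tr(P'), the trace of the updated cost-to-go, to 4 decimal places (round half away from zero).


10.6223

BᵀP = [15.5000 -8.2500; -19.0000 7.5000]
S = R + BᵀPB = [1/2 0; 0 1/2] + [39.2500 -45.5000; -45.5000 61.0000] = [39.7500 -45.5000; -45.5000 61.5000]
BᵀPA = [3.6250 31.5000; -5.7500 -36.0000]
K = S⁻¹·BᵀPA = [-0.1033 0.7993; -0.1699 0.0060]
A−BK = [0.0269 -0.0746; 0.0568 -0.1886]
AᵀP(A−BK) = [0.0224 -0.0505; -0.0505 0.3499]
P' = Q + AᵀP(A−BK) = [6.2724 2.9495; 2.9495 4.3499]
tr(P') = 10.6223


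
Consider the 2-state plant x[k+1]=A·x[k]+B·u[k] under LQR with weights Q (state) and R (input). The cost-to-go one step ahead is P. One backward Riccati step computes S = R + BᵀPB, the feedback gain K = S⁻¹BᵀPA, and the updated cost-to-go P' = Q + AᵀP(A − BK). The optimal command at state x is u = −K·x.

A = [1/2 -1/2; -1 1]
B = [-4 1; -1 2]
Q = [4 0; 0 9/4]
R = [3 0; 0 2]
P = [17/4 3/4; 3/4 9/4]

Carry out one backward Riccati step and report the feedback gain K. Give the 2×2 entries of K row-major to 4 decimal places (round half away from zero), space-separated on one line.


BᵀP = [-17.7500 -5.2500; 5.7500 5.2500]
S = R + BᵀPB = [3 0; 0 2] + [76.2500 -28.2500; -28.2500 16.2500] = [79.2500 -28.2500; -28.2500 18.2500]
BᵀPA = [-3.6250 3.6250; -2.3750 2.3750]
K = S⁻¹·BᵀPA = [-0.2056 0.2056; -0.4483 0.4483]
A−BK = [0.1261 -0.1261; -0.3089 0.3089]
AᵀP(A−BK) = [0.7526 -0.7526; -0.7526 0.7526]
P' = Q + AᵀP(A−BK) = [4.7526 -0.7526; -0.7526 3.0026]
tr(P') = 7.7552

-0.2056 0.2056 -0.4483 0.4483


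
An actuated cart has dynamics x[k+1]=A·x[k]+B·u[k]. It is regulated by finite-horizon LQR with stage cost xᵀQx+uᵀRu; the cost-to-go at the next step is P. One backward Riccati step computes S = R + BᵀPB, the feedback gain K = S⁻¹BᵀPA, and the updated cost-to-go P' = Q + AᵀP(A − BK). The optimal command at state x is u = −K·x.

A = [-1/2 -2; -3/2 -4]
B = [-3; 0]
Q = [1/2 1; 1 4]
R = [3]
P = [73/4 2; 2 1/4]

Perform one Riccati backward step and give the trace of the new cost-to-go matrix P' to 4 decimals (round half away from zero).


BᵀP = [-54.7500 -6.0000]
S = R + BᵀPB = [3] + [164.2500] = [167.2500]
BᵀPA = [36.3750 133.5000]
K = S⁻¹·BᵀPA = [0.2175 0.7982]
A−BK = [0.1525 0.3946; -1.5000 -4.0000]
AᵀP(A−BK) = [0.2138 0.7152; 0.7152 2.4395]
P' = Q + AᵀP(A−BK) = [0.7138 1.7152; 1.7152 6.4395]
tr(P') = 7.1533

7.1533


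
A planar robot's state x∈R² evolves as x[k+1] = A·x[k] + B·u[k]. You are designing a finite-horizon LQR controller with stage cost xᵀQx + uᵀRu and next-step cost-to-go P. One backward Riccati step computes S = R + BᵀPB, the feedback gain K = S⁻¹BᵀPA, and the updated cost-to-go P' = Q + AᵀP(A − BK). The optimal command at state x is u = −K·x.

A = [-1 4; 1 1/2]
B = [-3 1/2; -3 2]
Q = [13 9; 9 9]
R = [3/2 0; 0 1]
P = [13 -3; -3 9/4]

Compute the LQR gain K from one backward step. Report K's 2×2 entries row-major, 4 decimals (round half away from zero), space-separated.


0.5158 -1.6365 1.0919 -1.8873

BᵀP = [-30.0000 2.2500; 0.5000 3.0000]
S = R + BᵀPB = [3/2 0; 0 1] + [83.2500 -10.5000; -10.5000 6.2500] = [84.7500 -10.5000; -10.5000 7.2500]
BᵀPA = [32.2500 -118.8750; 2.5000 3.5000]
K = S⁻¹·BᵀPA = [0.5158 -1.6365; 1.0919 -1.8873]
A−BK = [0.0015 0.0342; 0.3637 -0.6348]
AᵀP(A−BK) = [1.8856 -3.8802; -3.8802 8.6313]
P' = Q + AᵀP(A−BK) = [14.8856 5.1198; 5.1198 17.6313]
tr(P') = 32.5170


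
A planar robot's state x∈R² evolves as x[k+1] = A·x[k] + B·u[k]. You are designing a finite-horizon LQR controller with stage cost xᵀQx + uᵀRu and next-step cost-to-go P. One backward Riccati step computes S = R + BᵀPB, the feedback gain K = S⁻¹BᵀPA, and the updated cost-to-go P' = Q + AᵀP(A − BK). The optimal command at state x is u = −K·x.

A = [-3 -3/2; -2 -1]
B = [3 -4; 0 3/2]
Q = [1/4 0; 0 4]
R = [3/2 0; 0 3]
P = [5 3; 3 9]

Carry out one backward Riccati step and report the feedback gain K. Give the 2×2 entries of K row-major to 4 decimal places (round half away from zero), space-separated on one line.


-2.2946 -1.1473 -0.9398 -0.4699

BᵀP = [15.0000 9.0000; -15.5000 1.5000]
S = R + BᵀPB = [3/2 0; 0 3] + [45.0000 -46.5000; -46.5000 64.2500] = [46.5000 -46.5000; -46.5000 67.2500]
BᵀPA = [-63.0000 -31.5000; 43.5000 21.7500]
K = S⁻¹·BᵀPA = [-2.2946 -1.1473; -0.9398 -0.4699]
A−BK = [0.1248 0.0624; -0.5904 -0.2952]
AᵀP(A−BK) = [13.3199 6.6599; 6.6599 3.3300]
P' = Q + AᵀP(A−BK) = [13.5699 6.6599; 6.6599 7.3300]
tr(P') = 20.8998


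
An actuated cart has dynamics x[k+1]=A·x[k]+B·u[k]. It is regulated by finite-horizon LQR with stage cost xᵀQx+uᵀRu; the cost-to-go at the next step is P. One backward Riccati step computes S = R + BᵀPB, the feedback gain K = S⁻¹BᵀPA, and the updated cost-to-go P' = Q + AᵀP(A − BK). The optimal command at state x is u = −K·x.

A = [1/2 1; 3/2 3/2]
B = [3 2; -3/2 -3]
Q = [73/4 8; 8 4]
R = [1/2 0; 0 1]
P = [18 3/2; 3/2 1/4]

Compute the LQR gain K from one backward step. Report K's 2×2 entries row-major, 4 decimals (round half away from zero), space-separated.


BᵀP = [51.7500 4.1250; 31.5000 2.2500]
S = R + BᵀPB = [1/2 0; 0 1] + [149.0625 91.1250; 91.1250 56.2500] = [149.5625 91.1250; 91.1250 57.2500]
BᵀPA = [32.0625 57.9375; 19.1250 34.8750]
K = S⁻¹·BᵀPA = [0.3588 0.5371; -0.2370 -0.2457]
A−BK = [-0.1023 -0.1198; 1.3271 1.5685]
AᵀP(A−BK) = [0.3419 0.4164; 0.4164 0.5143]
P' = Q + AᵀP(A−BK) = [18.5919 8.4164; 8.4164 4.5143]
tr(P') = 23.1062

0.3588 0.5371 -0.2370 -0.2457


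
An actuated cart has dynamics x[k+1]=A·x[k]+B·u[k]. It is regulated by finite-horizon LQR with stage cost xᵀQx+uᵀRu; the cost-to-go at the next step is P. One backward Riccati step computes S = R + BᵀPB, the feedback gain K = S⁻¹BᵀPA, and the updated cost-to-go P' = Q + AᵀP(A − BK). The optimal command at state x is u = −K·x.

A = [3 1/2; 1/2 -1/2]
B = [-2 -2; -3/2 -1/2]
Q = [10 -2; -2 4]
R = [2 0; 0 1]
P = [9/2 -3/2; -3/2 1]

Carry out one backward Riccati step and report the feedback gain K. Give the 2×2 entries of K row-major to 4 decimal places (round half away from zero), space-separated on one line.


-0.3270 0.0284 -1.1896 -0.3531

BᵀP = [-6.7500 1.5000; -8.2500 2.5000]
S = R + BᵀPB = [2 0; 0 1] + [11.2500 12.7500; 12.7500 15.2500] = [13.2500 12.7500; 12.7500 16.2500]
BᵀPA = [-19.5000 -4.1250; -23.5000 -5.3750]
K = S⁻¹·BᵀPA = [-0.3270 0.0284; -1.1896 -0.3531]
A−BK = [-0.0332 -0.1493; -0.5853 -0.6339]
AᵀP(A−BK) = [1.9182 0.6321; 0.6321 0.3445]
P' = Q + AᵀP(A−BK) = [11.9182 -1.3679; -1.3679 4.3445]
tr(P') = 16.2627


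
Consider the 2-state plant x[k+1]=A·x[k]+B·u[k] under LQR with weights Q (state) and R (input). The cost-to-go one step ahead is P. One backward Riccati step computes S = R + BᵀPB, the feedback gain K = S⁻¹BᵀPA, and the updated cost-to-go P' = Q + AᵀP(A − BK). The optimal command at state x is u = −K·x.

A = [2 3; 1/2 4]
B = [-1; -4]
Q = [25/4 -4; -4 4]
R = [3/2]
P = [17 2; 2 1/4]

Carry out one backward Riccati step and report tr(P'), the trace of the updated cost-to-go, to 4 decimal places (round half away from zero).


21.8255

BᵀP = [-25.0000 -3.0000]
S = R + BᵀPB = [3/2] + [37.0000] = [38.5000]
BᵀPA = [-51.5000 -87.0000]
K = S⁻¹·BᵀPA = [-1.3377 -2.2597]
A−BK = [0.6623 0.7403; -4.8506 -5.0390]
AᵀP(A−BK) = [3.1729 5.1234; 5.1234 8.4026]
P' = Q + AᵀP(A−BK) = [9.4229 1.1234; 1.1234 12.4026]
tr(P') = 21.8255


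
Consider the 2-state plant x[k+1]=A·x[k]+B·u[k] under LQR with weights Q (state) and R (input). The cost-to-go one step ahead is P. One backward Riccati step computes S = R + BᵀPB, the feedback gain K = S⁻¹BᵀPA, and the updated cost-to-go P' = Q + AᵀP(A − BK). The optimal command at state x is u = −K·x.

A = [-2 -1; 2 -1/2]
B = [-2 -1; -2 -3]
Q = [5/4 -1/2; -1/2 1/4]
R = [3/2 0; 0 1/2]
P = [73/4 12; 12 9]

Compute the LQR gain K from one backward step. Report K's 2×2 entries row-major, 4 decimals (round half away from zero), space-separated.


0.9742 0.3556 -0.8803 0.0433

BᵀP = [-60.5000 -42.0000; -54.2500 -39.0000]
S = R + BᵀPB = [3/2 0; 0 1/2] + [205.0000 186.5000; 186.5000 171.2500] = [206.5000 186.5000; 186.5000 171.7500]
BᵀPA = [37.0000 81.5000; 30.5000 73.7500]
K = S⁻¹·BᵀPA = [0.9742 0.3556; -0.8803 0.0433]
A−BK = [-0.9318 -0.2456; 1.3075 0.3410]
AᵀP(A−BK) = [3.8030 1.0234; 1.0234 0.3279]
P' = Q + AᵀP(A−BK) = [5.0530 0.5234; 0.5234 0.5779]
tr(P') = 5.6310


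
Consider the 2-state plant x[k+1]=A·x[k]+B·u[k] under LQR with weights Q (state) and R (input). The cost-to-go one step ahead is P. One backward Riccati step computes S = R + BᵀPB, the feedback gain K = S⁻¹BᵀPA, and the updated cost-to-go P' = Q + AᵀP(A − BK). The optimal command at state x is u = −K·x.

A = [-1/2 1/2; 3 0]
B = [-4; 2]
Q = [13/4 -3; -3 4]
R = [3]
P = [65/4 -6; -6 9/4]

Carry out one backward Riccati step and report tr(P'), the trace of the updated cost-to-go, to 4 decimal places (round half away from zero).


BᵀP = [-77.0000 28.5000]
S = R + BᵀPB = [3] + [365.0000] = [368.0000]
BᵀPA = [124.0000 -38.5000]
K = S⁻¹·BᵀPA = [0.3370 -0.1046]
A−BK = [0.8478 0.0815; 2.3261 0.2092]
AᵀP(A−BK) = [0.5299 -0.0897; -0.0897 0.0346]
P' = Q + AᵀP(A−BK) = [3.7799 -3.0897; -3.0897 4.0346]
tr(P') = 7.8145

7.8145


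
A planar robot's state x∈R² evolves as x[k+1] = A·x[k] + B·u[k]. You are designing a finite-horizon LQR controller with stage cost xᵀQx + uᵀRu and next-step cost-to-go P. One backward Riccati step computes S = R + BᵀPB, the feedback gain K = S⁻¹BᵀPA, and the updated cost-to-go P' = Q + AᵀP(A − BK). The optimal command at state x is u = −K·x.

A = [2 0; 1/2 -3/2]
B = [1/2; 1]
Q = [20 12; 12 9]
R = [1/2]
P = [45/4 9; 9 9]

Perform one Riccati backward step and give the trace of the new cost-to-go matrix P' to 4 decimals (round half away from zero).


BᵀP = [14.6250 13.5000]
S = R + BᵀPB = [1/2] + [20.8125] = [21.3125]
BᵀPA = [36.0000 -20.2500]
K = S⁻¹·BᵀPA = [1.6891 -0.9501]
A−BK = [1.1554 0.4751; -1.1891 -0.5499]
AᵀP(A−BK) = [4.4406 0.4553; 0.4553 1.0095]
P' = Q + AᵀP(A−BK) = [24.4406 12.4553; 12.4553 10.0095]
tr(P') = 34.4501

34.4501


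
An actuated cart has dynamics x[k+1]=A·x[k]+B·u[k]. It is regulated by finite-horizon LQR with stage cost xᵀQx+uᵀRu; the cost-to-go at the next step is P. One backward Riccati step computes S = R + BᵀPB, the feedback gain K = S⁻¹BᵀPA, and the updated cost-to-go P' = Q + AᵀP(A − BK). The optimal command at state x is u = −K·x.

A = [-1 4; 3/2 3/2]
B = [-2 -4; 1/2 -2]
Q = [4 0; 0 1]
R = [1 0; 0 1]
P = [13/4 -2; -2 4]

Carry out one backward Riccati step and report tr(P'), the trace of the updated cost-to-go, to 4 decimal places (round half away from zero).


BᵀP = [-7.5000 6.0000; -9.0000 0.0000]
S = R + BᵀPB = [1 0; 0 1] + [18.0000 18.0000; 18.0000 36.0000] = [19.0000 18.0000; 18.0000 37.0000]
BᵀPA = [16.5000 -21.0000; 9.0000 -36.0000]
K = S⁻¹·BᵀPA = [1.1834 -0.3404; -0.3325 -0.8074]
A−BK = [0.0369 0.0897; 0.2434 0.0554]
AᵀP(A−BK) = [1.7164 -0.1174; -0.1174 0.7863]
P' = Q + AᵀP(A−BK) = [5.7164 -0.1174; -0.1174 1.7863]
tr(P') = 7.5026

7.5026


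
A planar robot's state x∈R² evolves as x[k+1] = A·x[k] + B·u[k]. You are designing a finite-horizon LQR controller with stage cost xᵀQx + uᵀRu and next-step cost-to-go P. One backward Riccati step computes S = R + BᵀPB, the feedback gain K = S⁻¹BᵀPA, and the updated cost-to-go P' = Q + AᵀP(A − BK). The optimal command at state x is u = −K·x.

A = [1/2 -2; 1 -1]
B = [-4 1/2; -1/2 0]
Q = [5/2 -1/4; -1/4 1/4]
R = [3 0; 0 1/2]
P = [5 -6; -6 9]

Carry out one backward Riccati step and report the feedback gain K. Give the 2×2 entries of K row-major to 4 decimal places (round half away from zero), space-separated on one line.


0.1252 0.2397 -0.3918 0.0215

BᵀP = [-17.0000 19.5000; 2.5000 -3.0000]
S = R + BᵀPB = [3 0; 0 1/2] + [58.2500 -8.5000; -8.5000 1.2500] = [61.2500 -8.5000; -8.5000 1.7500]
BᵀPA = [11.0000 14.5000; -1.7500 -2.0000]
K = S⁻¹·BᵀPA = [0.1252 0.2397; -0.3918 0.0215]
A−BK = [1.1968 -1.0519; 1.0626 -0.8801]
AᵀP(A−BK) = [2.1869 -1.5993; -1.5993 1.5671]
P' = Q + AᵀP(A−BK) = [4.6869 -1.8493; -1.8493 1.8171]
tr(P') = 6.5040


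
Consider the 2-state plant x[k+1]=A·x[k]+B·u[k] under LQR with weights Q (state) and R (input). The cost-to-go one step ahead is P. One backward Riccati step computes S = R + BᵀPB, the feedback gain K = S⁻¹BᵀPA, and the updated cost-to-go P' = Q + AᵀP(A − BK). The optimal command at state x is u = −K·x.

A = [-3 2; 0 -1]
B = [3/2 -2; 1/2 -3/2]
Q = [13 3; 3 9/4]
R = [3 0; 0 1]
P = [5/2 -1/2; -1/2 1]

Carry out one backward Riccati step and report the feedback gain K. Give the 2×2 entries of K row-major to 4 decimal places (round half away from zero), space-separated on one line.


BᵀP = [3.5000 -0.2500; -4.2500 -0.5000]
S = R + BᵀPB = [3 0; 0 1] + [5.1250 -6.6250; -6.6250 9.2500] = [8.1250 -6.6250; -6.6250 10.2500]
BᵀPA = [-10.5000 7.2500; 12.7500 -8.0000]
K = S⁻¹·BᵀPA = [-0.5879 0.5411; 0.8639 -0.4308]
A−BK = [-0.3903 0.3269; 1.5898 -1.9167]
AᵀP(A−BK) = [5.3122 -5.3265; -5.3265 5.6311]
P' = Q + AᵀP(A−BK) = [18.3122 -2.3265; -2.3265 7.8811]
tr(P') = 26.1933

-0.5879 0.5411 0.8639 -0.4308


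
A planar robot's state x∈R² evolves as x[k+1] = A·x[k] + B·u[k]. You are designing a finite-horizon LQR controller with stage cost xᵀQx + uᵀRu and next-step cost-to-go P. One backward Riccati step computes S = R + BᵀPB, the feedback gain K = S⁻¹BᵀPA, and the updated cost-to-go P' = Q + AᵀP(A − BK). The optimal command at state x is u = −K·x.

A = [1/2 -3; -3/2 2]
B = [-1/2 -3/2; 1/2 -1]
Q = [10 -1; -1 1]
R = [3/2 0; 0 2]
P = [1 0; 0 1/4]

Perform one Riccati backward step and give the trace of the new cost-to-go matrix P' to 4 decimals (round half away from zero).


17.3129

BᵀP = [-0.5000 0.1250; -1.5000 -0.2500]
S = R + BᵀPB = [3/2 0; 0 2] + [0.3125 0.6250; 0.6250 2.5000] = [1.8125 0.6250; 0.6250 4.5000]
BᵀPA = [-0.4375 1.7500; -0.3750 4.0000]
K = S⁻¹·BᵀPA = [-0.2233 0.6922; -0.0523 0.7928]
A−BK = [0.3099 -1.4648; -1.4406 2.4467]
AᵀP(A−BK) = [0.6952 -1.6499; -1.6499 5.6177]
P' = Q + AᵀP(A−BK) = [10.6952 -2.6499; -2.6499 6.6177]
tr(P') = 17.3129


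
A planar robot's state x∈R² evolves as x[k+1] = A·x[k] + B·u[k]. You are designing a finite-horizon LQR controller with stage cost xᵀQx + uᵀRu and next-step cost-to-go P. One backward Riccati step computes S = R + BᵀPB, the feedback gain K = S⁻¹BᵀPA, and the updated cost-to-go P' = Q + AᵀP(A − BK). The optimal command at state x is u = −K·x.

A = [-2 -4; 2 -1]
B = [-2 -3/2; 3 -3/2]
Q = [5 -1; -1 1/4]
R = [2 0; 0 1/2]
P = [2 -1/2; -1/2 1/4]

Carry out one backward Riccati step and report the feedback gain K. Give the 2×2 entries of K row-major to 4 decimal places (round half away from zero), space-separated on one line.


0.6421 0.6443 0.4946 1.5098

BᵀP = [-5.5000 1.7500; -2.2500 0.3750]
S = R + BᵀPB = [2 0; 0 1/2] + [16.2500 5.6250; 5.6250 2.8125] = [18.2500 5.6250; 5.6250 3.3125]
BᵀPA = [14.5000 20.2500; 5.2500 8.6250]
K = S⁻¹·BᵀPA = [0.6421 0.6443; 0.4946 1.5098]
A−BK = [0.0260 -0.4469; 0.8156 -0.6681]
AᵀP(A−BK) = [1.0933 1.2321; 1.2321 2.1822]
P' = Q + AᵀP(A−BK) = [6.0933 0.2321; 0.2321 2.4322]
tr(P') = 8.5255


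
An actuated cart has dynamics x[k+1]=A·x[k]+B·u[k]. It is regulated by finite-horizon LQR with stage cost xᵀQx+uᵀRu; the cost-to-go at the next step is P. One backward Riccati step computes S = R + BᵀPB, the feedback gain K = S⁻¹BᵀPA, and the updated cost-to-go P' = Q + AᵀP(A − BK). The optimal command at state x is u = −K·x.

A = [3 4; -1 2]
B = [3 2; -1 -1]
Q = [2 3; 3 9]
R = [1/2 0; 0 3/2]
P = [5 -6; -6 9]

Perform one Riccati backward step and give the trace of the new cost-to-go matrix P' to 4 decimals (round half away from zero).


BᵀP = [21.0000 -27.0000; 16.0000 -21.0000]
S = R + BᵀPB = [1/2 0; 0 3/2] + [90.0000 69.0000; 69.0000 53.0000] = [90.5000 69.0000; 69.0000 54.5000]
BᵀPA = [90.0000 30.0000; 69.0000 22.0000]
K = S⁻¹·BᵀPA = [0.8409 0.6832; 0.2015 -0.4613]
A−BK = [0.0745 2.8730; 0.0423 2.2219]
AᵀP(A−BK) = [0.4204 0.3416; 0.3416 9.6526]
P' = Q + AᵀP(A−BK) = [2.4204 3.3416; 3.3416 18.6526]
tr(P') = 21.0730

21.0730


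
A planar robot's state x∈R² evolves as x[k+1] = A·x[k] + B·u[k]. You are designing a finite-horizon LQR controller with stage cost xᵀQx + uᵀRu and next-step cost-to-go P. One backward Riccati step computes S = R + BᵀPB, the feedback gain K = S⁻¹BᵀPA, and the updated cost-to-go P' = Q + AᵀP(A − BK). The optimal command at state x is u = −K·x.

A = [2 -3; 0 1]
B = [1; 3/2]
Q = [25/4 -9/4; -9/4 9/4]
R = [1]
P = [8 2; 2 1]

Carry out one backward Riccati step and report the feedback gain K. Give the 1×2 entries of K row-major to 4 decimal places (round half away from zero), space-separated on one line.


BᵀP = [11.0000 3.5000]
S = R + BᵀPB = [1] + [16.2500] = [17.2500]
BᵀPA = [22.0000 -29.5000]
K = S⁻¹·BᵀPA = [1.2754 -1.7101]
A−BK = [0.7246 -1.2899; -1.9130 3.5652]
AᵀP(A−BK) = [3.9420 -6.3768; -6.3768 10.5507]
P' = Q + AᵀP(A−BK) = [10.1920 -8.6268; -8.6268 12.8007]
tr(P') = 22.9928

1.2754 -1.7101


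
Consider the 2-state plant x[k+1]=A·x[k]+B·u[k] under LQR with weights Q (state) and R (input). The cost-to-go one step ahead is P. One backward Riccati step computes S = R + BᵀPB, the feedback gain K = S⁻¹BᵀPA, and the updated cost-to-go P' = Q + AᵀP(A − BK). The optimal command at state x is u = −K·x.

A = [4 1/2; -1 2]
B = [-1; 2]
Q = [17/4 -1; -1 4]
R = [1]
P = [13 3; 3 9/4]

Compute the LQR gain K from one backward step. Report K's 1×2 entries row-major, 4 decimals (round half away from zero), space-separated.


-2.6818 -0.0455

BᵀP = [-7.0000 1.5000]
S = R + BᵀPB = [1] + [10.0000] = [11.0000]
BᵀPA = [-29.5000 -0.5000]
K = S⁻¹·BᵀPA = [-2.6818 -0.0455]
A−BK = [1.3182 0.4545; 4.3636 2.0909]
AᵀP(A−BK) = [107.1364 42.6591; 42.6591 18.2273]
P' = Q + AᵀP(A−BK) = [111.3864 41.6591; 41.6591 22.2273]
tr(P') = 133.6136


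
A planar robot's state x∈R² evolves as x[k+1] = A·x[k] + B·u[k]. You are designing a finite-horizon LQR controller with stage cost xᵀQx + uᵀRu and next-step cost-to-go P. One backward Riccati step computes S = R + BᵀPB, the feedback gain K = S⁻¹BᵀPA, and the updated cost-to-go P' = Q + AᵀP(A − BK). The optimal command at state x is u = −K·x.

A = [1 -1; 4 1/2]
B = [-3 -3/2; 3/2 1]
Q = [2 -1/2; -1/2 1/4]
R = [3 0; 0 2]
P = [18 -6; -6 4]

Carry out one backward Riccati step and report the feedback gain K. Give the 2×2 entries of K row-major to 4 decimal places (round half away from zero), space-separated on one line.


-0.1853 0.2362 0.6350 0.1785

BᵀP = [-63.0000 24.0000; -33.0000 13.0000]
S = R + BᵀPB = [3 0; 0 2] + [225.0000 118.5000; 118.5000 62.5000] = [228.0000 118.5000; 118.5000 64.5000]
BᵀPA = [33.0000 75.0000; 19.0000 39.5000]
K = S⁻¹·BᵀPA = [-0.1853 0.2362; 0.6350 0.1785]
A−BK = [1.3966 -0.0237; 3.6429 -0.0328]
AᵀP(A−BK) = [28.0497 -0.1853; -0.1853 0.2362]
P' = Q + AᵀP(A−BK) = [30.0497 -0.6853; -0.6853 0.4862]
tr(P') = 30.5359


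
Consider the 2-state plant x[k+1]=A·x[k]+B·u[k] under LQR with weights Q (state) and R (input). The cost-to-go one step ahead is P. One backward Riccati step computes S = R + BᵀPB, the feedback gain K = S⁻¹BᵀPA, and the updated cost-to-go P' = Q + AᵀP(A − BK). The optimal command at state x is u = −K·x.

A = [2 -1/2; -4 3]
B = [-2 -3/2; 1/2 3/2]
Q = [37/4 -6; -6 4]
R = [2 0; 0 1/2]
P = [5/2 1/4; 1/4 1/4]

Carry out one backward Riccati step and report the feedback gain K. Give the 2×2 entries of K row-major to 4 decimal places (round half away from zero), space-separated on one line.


-0.0175 -0.2181 -1.1923 0.5680

BᵀP = [-4.8750 -0.3750; -3.3750 0.0000]
S = R + BᵀPB = [2 0; 0 1/2] + [9.5625 6.7500; 6.7500 5.0625] = [11.5625 6.7500; 6.7500 5.5625]
BᵀPA = [-8.2500 1.3125; -6.7500 1.6875]
K = S⁻¹·BᵀPA = [-0.0175 -0.2181; -1.1923 0.5680]
A−BK = [0.1766 -0.0841; -2.2029 2.2570]
AᵀP(A−BK) = [1.8080 -1.4651; -1.4651 1.4527]
P' = Q + AᵀP(A−BK) = [11.0580 -7.4651; -7.4651 5.4527]
tr(P') = 16.5107


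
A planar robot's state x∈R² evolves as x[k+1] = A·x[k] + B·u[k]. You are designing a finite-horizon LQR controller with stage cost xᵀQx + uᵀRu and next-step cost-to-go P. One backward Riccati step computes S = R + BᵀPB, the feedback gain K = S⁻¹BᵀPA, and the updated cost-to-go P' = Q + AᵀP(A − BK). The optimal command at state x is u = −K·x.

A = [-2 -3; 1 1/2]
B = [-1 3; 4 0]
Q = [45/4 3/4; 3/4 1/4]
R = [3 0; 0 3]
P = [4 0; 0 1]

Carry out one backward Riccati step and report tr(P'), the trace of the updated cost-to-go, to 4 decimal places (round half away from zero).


15.2042

BᵀP = [-4.0000 4.0000; 12.0000 0.0000]
S = R + BᵀPB = [3 0; 0 3] + [20.0000 -12.0000; -12.0000 36.0000] = [23.0000 -12.0000; -12.0000 39.0000]
BᵀPA = [12.0000 14.0000; -24.0000 -36.0000]
K = S⁻¹·BᵀPA = [0.2390 0.1514; -0.5418 -0.8765]
A−BK = [-0.1355 -0.2191; 0.0438 -0.1056]
AᵀP(A−BK) = [1.1275 1.6474; 1.6474 2.5767]
P' = Q + AᵀP(A−BK) = [12.3775 2.3974; 2.3974 2.8267]
tr(P') = 15.2042


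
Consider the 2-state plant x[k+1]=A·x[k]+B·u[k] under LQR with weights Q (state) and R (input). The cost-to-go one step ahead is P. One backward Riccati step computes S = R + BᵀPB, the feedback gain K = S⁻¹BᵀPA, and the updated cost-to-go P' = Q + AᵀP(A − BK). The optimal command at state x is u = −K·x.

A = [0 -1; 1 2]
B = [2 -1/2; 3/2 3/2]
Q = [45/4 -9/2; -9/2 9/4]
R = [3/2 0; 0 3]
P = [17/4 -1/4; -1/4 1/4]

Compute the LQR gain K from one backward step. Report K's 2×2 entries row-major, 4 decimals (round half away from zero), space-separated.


0.0215 -0.3871 0.1183 0.3710

BᵀP = [8.1250 -0.1250; -2.5000 0.5000]
S = R + BᵀPB = [3/2 0; 0 3] + [16.0625 -4.2500; -4.2500 2.0000] = [17.5625 -4.2500; -4.2500 5.0000]
BᵀPA = [-0.1250 -8.3750; 0.5000 3.5000]
K = S⁻¹·BᵀPA = [0.0215 -0.3871; 0.1183 0.3710]
A−BK = [0.0161 -0.0403; 0.7903 2.0242]
AᵀP(A−BK) = [0.1935 0.5161; 0.5161 1.7097]
P' = Q + AᵀP(A−BK) = [11.4435 -3.9839; -3.9839 3.9597]
tr(P') = 15.4032


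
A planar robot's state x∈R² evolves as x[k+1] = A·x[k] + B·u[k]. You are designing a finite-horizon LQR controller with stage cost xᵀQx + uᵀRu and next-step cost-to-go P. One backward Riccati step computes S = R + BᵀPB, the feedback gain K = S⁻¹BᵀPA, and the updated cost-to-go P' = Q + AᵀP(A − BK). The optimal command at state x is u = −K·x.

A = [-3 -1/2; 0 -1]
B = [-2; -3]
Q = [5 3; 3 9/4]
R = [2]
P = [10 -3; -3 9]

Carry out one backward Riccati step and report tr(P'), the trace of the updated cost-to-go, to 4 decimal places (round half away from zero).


BᵀP = [-11.0000 -21.0000]
S = R + BᵀPB = [2] + [85.0000] = [87.0000]
BᵀPA = [33.0000 26.5000]
K = S⁻¹·BᵀPA = [0.3793 0.3046]
A−BK = [-2.2414 0.1092; 1.1379 -0.0862]
AᵀP(A−BK) = [77.4828 -4.0517; -4.0517 0.4282]
P' = Q + AᵀP(A−BK) = [82.4828 -1.0517; -1.0517 2.6782]
tr(P') = 85.1609

85.1609


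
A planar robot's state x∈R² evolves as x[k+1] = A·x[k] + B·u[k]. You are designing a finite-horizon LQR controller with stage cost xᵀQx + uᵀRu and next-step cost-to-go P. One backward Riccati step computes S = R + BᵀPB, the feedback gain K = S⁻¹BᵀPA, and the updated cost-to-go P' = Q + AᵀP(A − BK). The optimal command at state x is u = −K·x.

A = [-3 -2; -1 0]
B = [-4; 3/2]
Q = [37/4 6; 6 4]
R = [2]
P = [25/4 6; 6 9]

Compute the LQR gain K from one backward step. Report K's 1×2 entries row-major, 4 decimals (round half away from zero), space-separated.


1.1642 0.6368

BᵀP = [-16.0000 -10.5000]
S = R + BᵀPB = [2] + [48.2500] = [50.2500]
BᵀPA = [58.5000 32.0000]
K = S⁻¹·BᵀPA = [1.1642 0.6368]
A−BK = [1.6567 0.5473; -2.7463 -0.9552]
AᵀP(A−BK) = [33.1455 12.2463; 12.2463 4.6219]
P' = Q + AᵀP(A−BK) = [42.3955 18.2463; 18.2463 8.6219]
tr(P') = 51.0174


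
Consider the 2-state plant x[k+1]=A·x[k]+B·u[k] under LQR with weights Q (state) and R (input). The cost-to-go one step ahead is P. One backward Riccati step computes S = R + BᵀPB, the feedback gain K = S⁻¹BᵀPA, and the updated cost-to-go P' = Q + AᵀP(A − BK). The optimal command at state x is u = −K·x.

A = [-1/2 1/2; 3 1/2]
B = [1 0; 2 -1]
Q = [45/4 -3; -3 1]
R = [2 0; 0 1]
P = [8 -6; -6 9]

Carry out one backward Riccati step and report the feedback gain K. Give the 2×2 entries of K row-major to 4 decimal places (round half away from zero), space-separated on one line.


BᵀP = [-4.0000 12.0000; 6.0000 -9.0000]
S = R + BᵀPB = [2 0; 0 1] + [20.0000 -12.0000; -12.0000 9.0000] = [22.0000 -12.0000; -12.0000 10.0000]
BᵀPA = [38.0000 4.0000; -30.0000 -1.5000]
K = S⁻¹·BᵀPA = [0.2632 0.2895; -2.6842 0.1974]
A−BK = [-0.7632 0.2105; -0.2105 0.1184]
AᵀP(A−BK) = [10.4737 -1.0789; -1.0789 0.3882]
P' = Q + AᵀP(A−BK) = [21.7237 -4.0789; -4.0789 1.3882]
tr(P') = 23.1118

0.2632 0.2895 -2.6842 0.1974


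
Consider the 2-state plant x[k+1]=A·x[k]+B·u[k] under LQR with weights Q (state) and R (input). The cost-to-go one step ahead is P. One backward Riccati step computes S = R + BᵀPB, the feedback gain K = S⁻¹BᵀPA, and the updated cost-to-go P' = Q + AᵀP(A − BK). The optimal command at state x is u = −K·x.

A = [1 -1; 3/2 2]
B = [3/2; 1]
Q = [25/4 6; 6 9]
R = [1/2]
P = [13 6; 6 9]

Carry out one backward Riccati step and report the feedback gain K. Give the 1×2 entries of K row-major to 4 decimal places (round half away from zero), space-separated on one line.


0.9251 0.1850

BᵀP = [25.5000 18.0000]
S = R + BᵀPB = [1/2] + [56.2500] = [56.7500]
BᵀPA = [52.5000 10.5000]
K = S⁻¹·BᵀPA = [0.9251 0.1850]
A−BK = [-0.3877 -1.2775; 0.5749 1.8150]
AᵀP(A−BK) = [2.6817 7.2863; 7.2863 23.0573]
P' = Q + AᵀP(A−BK) = [8.9317 13.2863; 13.2863 32.0573]
tr(P') = 40.9890


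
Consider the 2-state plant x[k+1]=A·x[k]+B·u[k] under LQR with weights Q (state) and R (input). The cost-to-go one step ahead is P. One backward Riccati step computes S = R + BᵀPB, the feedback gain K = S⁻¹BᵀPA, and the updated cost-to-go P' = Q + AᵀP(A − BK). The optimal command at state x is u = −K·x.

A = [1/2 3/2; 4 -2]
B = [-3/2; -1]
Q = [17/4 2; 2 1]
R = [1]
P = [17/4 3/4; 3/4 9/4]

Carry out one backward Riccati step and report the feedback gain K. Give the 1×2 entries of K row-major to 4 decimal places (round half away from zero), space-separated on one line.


BᵀP = [-7.1250 -3.3750]
S = R + BᵀPB = [1] + [14.0625] = [15.0625]
BᵀPA = [-17.0625 -3.9375]
K = S⁻¹·BᵀPA = [-1.1328 -0.2614]
A−BK = [-1.1992 1.1079; 2.8672 -2.2614]
AᵀP(A−BK) = [20.7344 -15.5228; -15.5228 13.0332]
P' = Q + AᵀP(A−BK) = [24.9844 -13.5228; -13.5228 14.0332]
tr(P') = 39.0176

-1.1328 -0.2614


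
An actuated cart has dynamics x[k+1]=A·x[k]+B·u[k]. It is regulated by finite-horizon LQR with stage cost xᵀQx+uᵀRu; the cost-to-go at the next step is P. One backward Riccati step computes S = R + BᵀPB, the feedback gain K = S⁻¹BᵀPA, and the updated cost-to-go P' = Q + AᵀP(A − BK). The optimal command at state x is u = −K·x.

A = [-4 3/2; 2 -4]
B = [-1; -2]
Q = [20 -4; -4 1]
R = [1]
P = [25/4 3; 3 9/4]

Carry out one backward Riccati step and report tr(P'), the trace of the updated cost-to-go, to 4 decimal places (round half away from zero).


50.3584

BᵀP = [-12.2500 -7.5000]
S = R + BᵀPB = [1] + [27.2500] = [28.2500]
BᵀPA = [34.0000 11.6250]
K = S⁻¹·BᵀPA = [1.2035 0.4115]
A−BK = [-2.7965 1.9115; 4.4071 -3.1770]
AᵀP(A−BK) = [20.0796 -12.4912; -12.4912 9.2788]
P' = Q + AᵀP(A−BK) = [40.0796 -16.4912; -16.4912 10.2788]
tr(P') = 50.3584


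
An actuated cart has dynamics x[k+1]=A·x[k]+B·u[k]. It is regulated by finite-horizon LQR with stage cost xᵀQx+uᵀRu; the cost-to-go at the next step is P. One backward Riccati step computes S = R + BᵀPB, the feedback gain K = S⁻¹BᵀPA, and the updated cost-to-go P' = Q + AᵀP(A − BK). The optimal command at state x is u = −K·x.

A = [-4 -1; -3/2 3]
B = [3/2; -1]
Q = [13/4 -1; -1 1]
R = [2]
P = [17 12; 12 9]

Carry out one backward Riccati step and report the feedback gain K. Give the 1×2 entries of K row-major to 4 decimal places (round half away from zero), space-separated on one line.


BᵀP = [13.5000 9.0000]
S = R + BᵀPB = [2] + [11.2500] = [13.2500]
BᵀPA = [-67.5000 13.5000]
K = S⁻¹·BᵀPA = [-5.0943 1.0189]
A−BK = [3.6415 -2.5283; -6.5943 4.0189]
AᵀP(A−BK) = [92.3821 -29.7264; -29.7264 12.2453]
P' = Q + AᵀP(A−BK) = [95.6321 -30.7264; -30.7264 13.2453]
tr(P') = 108.8774

-5.0943 1.0189
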